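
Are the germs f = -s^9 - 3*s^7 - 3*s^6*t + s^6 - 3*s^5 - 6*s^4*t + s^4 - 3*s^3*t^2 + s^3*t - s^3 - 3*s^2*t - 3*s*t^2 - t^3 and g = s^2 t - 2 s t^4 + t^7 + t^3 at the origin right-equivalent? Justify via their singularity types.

The Hessian of f at 0 has rank 0. Corank 2; j^3 = -(s + t)^3 is a perfect cube, so E-series; the 4-jet and mu = 7 give E_7. The Hessian of g at 0 has rank 0. Corank 2; j^3 = t*(s^2 + t^2) splits into three distinct lines over C (the quadratic factor has nonzero discriminant), so D_4. f is E_7 but g is D_4, hence not right-equivalent.

No.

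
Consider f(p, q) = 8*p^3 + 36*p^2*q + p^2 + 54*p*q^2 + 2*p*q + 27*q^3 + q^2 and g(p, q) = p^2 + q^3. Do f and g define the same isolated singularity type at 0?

The Hessian of f at 0 is [[2, 2], [2, 2]] with rank 1, so corank 1. A Groebner basis of the Jacobian ideal J(f) in C{p,q} is {q^2, p + q}; counting standard monomials gives mu = 2. Corank 1: A-series; mu = 2 gives A_2. The Hessian of g at 0 is [[2, 0], [0, 0]] with rank 1, so corank 1. A Groebner basis of the Jacobian ideal J(g) in C{p,q} is {q^2, p}; counting standard monomials gives mu = 2. Corank 1: A-series; mu = 2 gives A_2. Both have type A_2, hence right-equivalent.

Yes.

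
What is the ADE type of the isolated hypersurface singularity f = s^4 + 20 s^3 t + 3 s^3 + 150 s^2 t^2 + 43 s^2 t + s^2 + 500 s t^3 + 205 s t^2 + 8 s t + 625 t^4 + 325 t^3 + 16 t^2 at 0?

A_{2}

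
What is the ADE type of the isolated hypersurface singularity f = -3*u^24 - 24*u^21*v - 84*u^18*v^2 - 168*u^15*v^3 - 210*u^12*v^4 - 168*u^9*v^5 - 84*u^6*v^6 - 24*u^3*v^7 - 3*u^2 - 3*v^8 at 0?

A_{7}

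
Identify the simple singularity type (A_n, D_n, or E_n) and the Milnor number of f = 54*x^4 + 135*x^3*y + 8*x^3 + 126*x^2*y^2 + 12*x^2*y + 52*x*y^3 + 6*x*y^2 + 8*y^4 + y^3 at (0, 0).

The Hessian of f at 0 is [[0, 0], [0, 0]] with rank 0, so corank 2. A Groebner basis of the Jacobian ideal J(f) in C{x,y} is {256*x^2/3 + 256*x*y/3 + y^4 + 8*y^3/9 + 64*y^2/3, x^3 + 28*x^2/3 + 28*x*y/3 + 2*y^3/9 + 7*y^2/3, x^2*y - 104*x^2/9 - 104*x*y/9 - 10*y^3/27 - 26*y^2/9, 32*x^2/3 + x*y^2 + 32*x*y/3 + 11*y^3/18 + 8*y^2/3}; counting standard monomials gives mu = 7. Corank 2; j^3 = (2*x + y)^3 is a perfect cube, so E-series; the 4-jet and mu = 7 give E_7.

Type E_7, Milnor number mu = 7.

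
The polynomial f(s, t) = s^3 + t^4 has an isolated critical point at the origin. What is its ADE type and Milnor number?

Type E_{6}, Milnor number mu = 6.

The Hessian of f at 0 has rank 0. Corank 2; j^3 = s^3 is a perfect cube, so E-series; the 4-jet and mu = 6 give E_6.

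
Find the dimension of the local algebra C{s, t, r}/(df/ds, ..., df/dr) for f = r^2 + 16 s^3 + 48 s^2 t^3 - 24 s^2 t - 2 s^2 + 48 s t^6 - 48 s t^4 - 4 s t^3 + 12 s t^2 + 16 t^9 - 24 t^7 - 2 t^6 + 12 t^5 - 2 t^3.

2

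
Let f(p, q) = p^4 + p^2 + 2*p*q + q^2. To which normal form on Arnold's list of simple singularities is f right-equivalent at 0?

A3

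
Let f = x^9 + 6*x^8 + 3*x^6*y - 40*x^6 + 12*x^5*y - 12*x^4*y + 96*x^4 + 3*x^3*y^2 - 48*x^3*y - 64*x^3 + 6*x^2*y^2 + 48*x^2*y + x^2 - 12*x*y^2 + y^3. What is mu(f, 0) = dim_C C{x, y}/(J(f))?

The Hessian of f at 0 is [[2, 0], [0, 0]] with rank 1, so corank 1. A Groebner basis of the Jacobian ideal J(f) in C{x,y} is {y^2, x}; counting standard monomials gives mu = 2. Corank 1: A-series; mu = 2 gives A_2.

2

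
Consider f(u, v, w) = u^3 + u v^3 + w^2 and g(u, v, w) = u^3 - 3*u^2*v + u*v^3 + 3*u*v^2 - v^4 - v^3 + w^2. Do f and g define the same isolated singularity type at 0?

Yes.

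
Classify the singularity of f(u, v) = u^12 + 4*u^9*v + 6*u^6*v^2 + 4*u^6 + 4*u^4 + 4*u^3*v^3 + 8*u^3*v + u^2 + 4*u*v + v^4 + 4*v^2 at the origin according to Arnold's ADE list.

A_3

The Hessian of f at 0 is [[2, 4], [4, 8]] with rank 1, so corank 1. A Groebner basis of the Jacobian ideal J(f) in C{u,v} is {v^3, u + 2*v}; counting standard monomials gives mu = 3. Corank 1: A-series; mu = 3 gives A_3.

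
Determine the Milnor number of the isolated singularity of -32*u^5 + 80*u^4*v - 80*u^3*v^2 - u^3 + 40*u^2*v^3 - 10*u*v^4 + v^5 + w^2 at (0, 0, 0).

The Hessian of f at 0 is [[0, 0, 0], [0, 0, 0], [0, 0, 2]] with rank 1, so corank 2. A Groebner basis of the Jacobian ideal J(f) in C{u,v,w} is {v^5, u*v^3 - v^4/8, u^2, w}; counting standard monomials gives mu = 8. Corank 2; j^3 = -u^3 is a perfect cube, so E-series; the 5-jet and mu = 8 give E_8.

8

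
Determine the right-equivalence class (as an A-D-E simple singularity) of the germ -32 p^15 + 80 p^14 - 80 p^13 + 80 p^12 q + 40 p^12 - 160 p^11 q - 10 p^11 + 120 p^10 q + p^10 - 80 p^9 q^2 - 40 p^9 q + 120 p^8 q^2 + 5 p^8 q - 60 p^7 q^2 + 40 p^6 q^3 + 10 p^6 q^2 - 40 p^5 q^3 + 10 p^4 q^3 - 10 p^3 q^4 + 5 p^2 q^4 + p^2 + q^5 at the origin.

A_4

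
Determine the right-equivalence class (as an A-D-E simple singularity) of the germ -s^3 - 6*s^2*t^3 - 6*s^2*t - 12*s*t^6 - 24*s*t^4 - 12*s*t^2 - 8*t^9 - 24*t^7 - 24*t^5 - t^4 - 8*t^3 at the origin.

The Hessian of f at 0 is [[0, 0], [0, 0]] with rank 0, so corank 2. A Groebner basis of the Jacobian ideal J(f) in C{s,t} is {t^3, s^2 + 4*s*t + 4*t^2}; counting standard monomials gives mu = 6. Corank 2; j^3 = -(s + 2*t)^3 is a perfect cube, so E-series; the 4-jet and mu = 6 give E_6.

E_6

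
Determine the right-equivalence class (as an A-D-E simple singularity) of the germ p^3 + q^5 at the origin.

E8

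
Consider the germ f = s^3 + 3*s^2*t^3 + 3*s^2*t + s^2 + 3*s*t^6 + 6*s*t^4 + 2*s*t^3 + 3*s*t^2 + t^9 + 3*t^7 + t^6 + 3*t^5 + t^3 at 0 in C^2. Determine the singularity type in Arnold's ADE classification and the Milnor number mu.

Type A_2, Milnor number mu = 2.

The Hessian of f at 0 has rank 1. Corank 1: A-series; mu = 2 gives A_2.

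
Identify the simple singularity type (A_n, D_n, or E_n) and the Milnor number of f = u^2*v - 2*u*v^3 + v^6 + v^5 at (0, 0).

The Hessian of f at 0 has rank 0. Corank 2; j^3 = u^2*v has shape L^2 M (L != M), so D-series; mu = 7 gives D_7.

Type D7, Milnor number mu = 7.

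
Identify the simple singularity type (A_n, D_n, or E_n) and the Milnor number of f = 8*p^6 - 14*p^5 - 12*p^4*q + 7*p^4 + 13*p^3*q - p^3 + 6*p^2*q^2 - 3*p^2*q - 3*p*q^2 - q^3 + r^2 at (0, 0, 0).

Type E_{7}, Milnor number mu = 7.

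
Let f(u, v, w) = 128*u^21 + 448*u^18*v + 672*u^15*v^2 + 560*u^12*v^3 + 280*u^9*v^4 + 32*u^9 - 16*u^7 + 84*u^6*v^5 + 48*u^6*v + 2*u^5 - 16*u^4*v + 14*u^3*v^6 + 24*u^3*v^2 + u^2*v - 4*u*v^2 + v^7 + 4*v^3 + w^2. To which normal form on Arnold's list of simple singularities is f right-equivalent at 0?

D_{8}

The Hessian of f at 0 is [[0, 0, 0], [0, 0, 0], [0, 0, 2]] with rank 1, so corank 2. A Groebner basis of the Jacobian ideal J(f) in C{u,v,w} is {64*u^2/1017 + u*v^3 - 5113*u*v/16272 + 3065*v^2/8136, 16*u^2/339 - 2387*u*v/10848 + v^4 + 1363*v^2/5424, u^3 - 12*u*v^2 + 16*v^3, u^2*v - 4*u*v^2 + 4*v^3, w}; counting standard monomials gives mu = 8. Corank 2; j^3 = v*(u - 2*v)^2 has shape L^2 M (L != M), so D-series; mu = 8 gives D_8.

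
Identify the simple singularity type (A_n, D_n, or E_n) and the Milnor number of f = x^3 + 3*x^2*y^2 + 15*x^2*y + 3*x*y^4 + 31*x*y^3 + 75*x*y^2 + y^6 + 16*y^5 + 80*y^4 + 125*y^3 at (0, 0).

Type E7, Milnor number mu = 7.

The Hessian of f at 0 is [[0, 0], [0, 0]] with rank 0, so corank 2. A Groebner basis of the Jacobian ideal J(f) in C{x,y} is {-x^2 - 10*x*y + y^4 - y^3/3 - 25*y^2, x^3 + 70*x^2 + 700*x*y + 445*y^3/3 + 1750*y^2, x^2*y - 29*x^2/3 - 290*x*y/3 - 254*y^3/9 - 725*y^2/3, x^2 + x*y^2 + 10*x*y + 16*y^3/3 + 25*y^2}; counting standard monomials gives mu = 7. Corank 2; j^3 = (x + 5*y)^3 is a perfect cube, so E-series; the 4-jet and mu = 7 give E_7.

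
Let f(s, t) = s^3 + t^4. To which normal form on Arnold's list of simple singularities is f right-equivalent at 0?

The Hessian of f at 0 is [[0, 0], [0, 0]] with rank 0, so corank 2. A Groebner basis of the Jacobian ideal J(f) in C{s,t} is {t^3, s^2}; counting standard monomials gives mu = 6. Corank 2; j^3 = s^3 is a perfect cube, so E-series; the 4-jet and mu = 6 give E_6.

E_{6}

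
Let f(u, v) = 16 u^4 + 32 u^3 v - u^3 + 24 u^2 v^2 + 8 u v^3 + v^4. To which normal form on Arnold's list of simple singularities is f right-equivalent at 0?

The Hessian of f at 0 has rank 0. Corank 2; j^3 = -u^3 is a perfect cube, so E-series; the 4-jet and mu = 6 give E_6.

E6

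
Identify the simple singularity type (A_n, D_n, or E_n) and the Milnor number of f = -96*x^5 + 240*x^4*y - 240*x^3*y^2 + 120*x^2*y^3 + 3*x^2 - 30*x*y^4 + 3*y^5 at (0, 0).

The Hessian of f at 0 is [[6, 0], [0, 0]] with rank 1, so corank 1. A Groebner basis of the Jacobian ideal J(f) in C{x,y} is {y^4, x}; counting standard monomials gives mu = 4. Corank 1: A-series; mu = 4 gives A_4.

Type A4, Milnor number mu = 4.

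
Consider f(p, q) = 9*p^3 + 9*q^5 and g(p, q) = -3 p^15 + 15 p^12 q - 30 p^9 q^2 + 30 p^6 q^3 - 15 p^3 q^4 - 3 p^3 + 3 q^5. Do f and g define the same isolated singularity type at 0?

Yes.

The Hessian of f at 0 has rank 0. Corank 2; j^3 = 9*p^3 is a perfect cube, so E-series; the 5-jet and mu = 8 give E_8. The Hessian of g at 0 has rank 0. Corank 2; j^3 = -3*p^3 is a perfect cube, so E-series; the 5-jet and mu = 8 give E_8. Both have type E_8, hence right-equivalent.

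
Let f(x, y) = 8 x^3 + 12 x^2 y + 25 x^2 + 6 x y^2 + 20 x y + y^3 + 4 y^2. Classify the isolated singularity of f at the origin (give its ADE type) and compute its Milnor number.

Type A2, Milnor number mu = 2.

The Hessian of f at 0 has rank 1. Corank 1: A-series; mu = 2 gives A_2.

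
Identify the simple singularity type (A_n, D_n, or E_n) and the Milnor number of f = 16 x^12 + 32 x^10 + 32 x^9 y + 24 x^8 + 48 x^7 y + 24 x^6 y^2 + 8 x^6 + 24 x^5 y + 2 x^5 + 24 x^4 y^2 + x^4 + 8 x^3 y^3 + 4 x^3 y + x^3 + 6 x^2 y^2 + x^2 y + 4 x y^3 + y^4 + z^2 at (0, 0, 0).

Type D_{5}, Milnor number mu = 5.

The Hessian of f at 0 has rank 1. Corank 2; j^3 = x^2*(x + y) has shape L^2 M (L != M), so D-series; mu = 5 gives D_5.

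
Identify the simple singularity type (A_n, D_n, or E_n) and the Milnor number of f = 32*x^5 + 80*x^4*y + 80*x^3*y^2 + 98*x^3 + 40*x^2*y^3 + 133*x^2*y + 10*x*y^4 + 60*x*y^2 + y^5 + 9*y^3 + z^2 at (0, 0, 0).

Type D_{6}, Milnor number mu = 6.

The Hessian of f at 0 is [[0, 0, 0], [0, 0, 0], [0, 0, 2]] with rank 1, so corank 2. A Groebner basis of the Jacobian ideal J(f) in C{x,y,z} is {-16807*x*y/10 + y^4 - 7203*y^2/10, x*y^2 + 3*y^3/7, x^2 + 13*x*y/14 + 3*y^2/14, z}; counting standard monomials gives mu = 6. Corank 2; j^3 = (2*x + y)*(7*x + 3*y)^2 has shape L^2 M (L != M), so D-series; mu = 6 gives D_6.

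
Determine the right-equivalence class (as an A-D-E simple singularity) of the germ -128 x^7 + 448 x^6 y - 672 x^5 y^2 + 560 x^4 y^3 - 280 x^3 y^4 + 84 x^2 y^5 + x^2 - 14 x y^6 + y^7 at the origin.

The Hessian of f at 0 has rank 1. Corank 1: A-series; mu = 6 gives A_6.

A_6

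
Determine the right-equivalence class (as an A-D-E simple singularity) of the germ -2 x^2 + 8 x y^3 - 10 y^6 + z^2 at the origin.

The Hessian of f at 0 has rank 2. Corank 1: A-series; mu = 5 gives A_5.

A5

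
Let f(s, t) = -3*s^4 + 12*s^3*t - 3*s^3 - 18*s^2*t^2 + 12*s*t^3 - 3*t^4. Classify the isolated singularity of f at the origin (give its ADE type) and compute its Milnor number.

Type E6, Milnor number mu = 6.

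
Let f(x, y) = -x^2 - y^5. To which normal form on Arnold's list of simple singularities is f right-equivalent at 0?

A_4

The Hessian of f at 0 has rank 1. Corank 1: A-series; mu = 4 gives A_4.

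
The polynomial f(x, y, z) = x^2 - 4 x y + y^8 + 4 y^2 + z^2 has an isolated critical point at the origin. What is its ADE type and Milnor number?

The Hessian of f at 0 is [[2, -4, 0], [-4, 8, 0], [0, 0, 2]] with rank 2, so corank 1. A Groebner basis of the Jacobian ideal J(f) in C{x,y,z} is {y^7, x - 2*y, z}; counting standard monomials gives mu = 7. Corank 1: A-series; mu = 7 gives A_7.

Type A_{7}, Milnor number mu = 7.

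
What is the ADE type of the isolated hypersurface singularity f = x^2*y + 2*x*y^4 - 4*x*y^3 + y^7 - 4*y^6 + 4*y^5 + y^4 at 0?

D_{5}

The Hessian of f at 0 has rank 0. Corank 2; j^3 = x^2*y has shape L^2 M (L != M), so D-series; mu = 5 gives D_5.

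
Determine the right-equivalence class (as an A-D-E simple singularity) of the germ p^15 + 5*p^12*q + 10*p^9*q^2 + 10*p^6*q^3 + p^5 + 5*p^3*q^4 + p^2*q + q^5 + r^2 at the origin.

The Hessian of f at 0 is [[0, 0, 0], [0, 0, 0], [0, 0, 2]] with rank 1, so corank 2. A Groebner basis of the Jacobian ideal J(f) in C{p,q,r} is {p^2/5 + q^4, p^3, p*q, r}; counting standard monomials gives mu = 6. Corank 2; j^3 = p^2*q has shape L^2 M (L != M), so D-series; mu = 6 gives D_6.

D6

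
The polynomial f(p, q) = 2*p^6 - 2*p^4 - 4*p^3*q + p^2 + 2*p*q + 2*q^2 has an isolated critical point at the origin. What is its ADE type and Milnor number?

The Hessian of f at 0 is [[2, 2], [2, 4]] with rank 2, so corank 0. A Groebner basis of the Jacobian ideal J(f) in C{p,q} is {p, q}; counting standard monomials gives mu = 1. Corank 0: nondegenerate Morse point, so A_1.

Type A_1, Milnor number mu = 1.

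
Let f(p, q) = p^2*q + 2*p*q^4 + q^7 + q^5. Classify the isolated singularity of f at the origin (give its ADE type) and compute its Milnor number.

Type D6, Milnor number mu = 6.

The Hessian of f at 0 is [[0, 0], [0, 0]] with rank 0, so corank 2. A Groebner basis of the Jacobian ideal J(f) in C{p,q} is {p*q + q^4, p*q^2, p^2 - 5*p*q}; counting standard monomials gives mu = 6. Corank 2; j^3 = p^2*q has shape L^2 M (L != M), so D-series; mu = 6 gives D_6.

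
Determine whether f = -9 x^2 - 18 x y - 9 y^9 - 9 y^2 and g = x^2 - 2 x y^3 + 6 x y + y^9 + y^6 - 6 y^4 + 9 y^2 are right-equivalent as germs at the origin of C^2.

Yes.

The Hessian of f at 0 has rank 1. Corank 1: A-series; mu = 8 gives A_8. The Hessian of g at 0 has rank 1. Corank 1: A-series; mu = 8 gives A_8. Both have type A_8, hence right-equivalent.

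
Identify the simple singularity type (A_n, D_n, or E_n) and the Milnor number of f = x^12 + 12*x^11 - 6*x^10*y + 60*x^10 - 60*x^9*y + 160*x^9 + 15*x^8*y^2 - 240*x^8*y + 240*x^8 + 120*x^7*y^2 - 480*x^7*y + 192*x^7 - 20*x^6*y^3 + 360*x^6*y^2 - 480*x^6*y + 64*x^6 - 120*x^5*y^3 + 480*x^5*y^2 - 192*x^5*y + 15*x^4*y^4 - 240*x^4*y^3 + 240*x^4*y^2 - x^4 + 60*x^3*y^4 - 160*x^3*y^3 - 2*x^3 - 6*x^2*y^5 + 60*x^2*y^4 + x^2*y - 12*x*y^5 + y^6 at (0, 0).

Type D_7, Milnor number mu = 7.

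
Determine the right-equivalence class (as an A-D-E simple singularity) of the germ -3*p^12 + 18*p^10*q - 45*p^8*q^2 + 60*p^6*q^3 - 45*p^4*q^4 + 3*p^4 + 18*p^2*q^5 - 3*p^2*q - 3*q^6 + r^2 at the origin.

D_7

The Hessian of f at 0 has rank 1. Corank 2; j^3 = -3*p^2*q has shape L^2 M (L != M), so D-series; mu = 7 gives D_7.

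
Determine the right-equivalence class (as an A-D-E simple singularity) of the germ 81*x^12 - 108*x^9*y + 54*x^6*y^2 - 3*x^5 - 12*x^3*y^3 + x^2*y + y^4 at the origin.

D_5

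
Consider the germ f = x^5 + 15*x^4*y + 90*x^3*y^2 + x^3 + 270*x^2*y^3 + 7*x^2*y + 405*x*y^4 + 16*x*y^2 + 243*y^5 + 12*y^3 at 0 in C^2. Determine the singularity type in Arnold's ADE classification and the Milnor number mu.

The Hessian of f at 0 is [[0, 0], [0, 0]] with rank 0, so corank 2. A Groebner basis of the Jacobian ideal J(f) in C{x,y} is {-x*y/5 + y^4 - 2*y^2/5, x*y^2 + 2*y^3, x^2 + 5*x*y + 6*y^2}; counting standard monomials gives mu = 6. Corank 2; j^3 = (x + 2*y)^2*(x + 3*y) has shape L^2 M (L != M), so D-series; mu = 6 gives D_6.

Type D6, Milnor number mu = 6.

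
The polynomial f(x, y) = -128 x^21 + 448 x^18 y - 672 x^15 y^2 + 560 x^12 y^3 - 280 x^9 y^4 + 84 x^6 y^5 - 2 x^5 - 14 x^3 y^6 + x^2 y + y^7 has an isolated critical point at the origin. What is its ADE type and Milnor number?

The Hessian of f at 0 has rank 0. Corank 2; j^3 = x^2*y has shape L^2 M (L != M), so D-series; mu = 8 gives D_8.

Type D_8, Milnor number mu = 8.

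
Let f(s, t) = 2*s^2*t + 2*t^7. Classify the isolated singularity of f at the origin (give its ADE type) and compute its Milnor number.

Type D_8, Milnor number mu = 8.

The Hessian of f at 0 has rank 0. Corank 2; j^3 = 2*s^2*t has shape L^2 M (L != M), so D-series; mu = 8 gives D_8.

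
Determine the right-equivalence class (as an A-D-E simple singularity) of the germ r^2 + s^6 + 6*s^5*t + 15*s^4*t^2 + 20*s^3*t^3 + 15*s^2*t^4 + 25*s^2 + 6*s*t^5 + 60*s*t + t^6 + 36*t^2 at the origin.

The Hessian of f at 0 has rank 2. Corank 1: A-series; mu = 5 gives A_5.

A_5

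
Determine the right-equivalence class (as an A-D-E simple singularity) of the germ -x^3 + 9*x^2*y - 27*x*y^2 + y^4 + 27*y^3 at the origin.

E_6

The Hessian of f at 0 is [[0, 0], [0, 0]] with rank 0, so corank 2. A Groebner basis of the Jacobian ideal J(f) in C{x,y} is {y^3, x^2 - 6*x*y + 9*y^2}; counting standard monomials gives mu = 6. Corank 2; j^3 = -(x - 3*y)^3 is a perfect cube, so E-series; the 4-jet and mu = 6 give E_6.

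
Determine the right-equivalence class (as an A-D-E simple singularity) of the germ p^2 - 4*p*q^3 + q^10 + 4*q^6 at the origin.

A_9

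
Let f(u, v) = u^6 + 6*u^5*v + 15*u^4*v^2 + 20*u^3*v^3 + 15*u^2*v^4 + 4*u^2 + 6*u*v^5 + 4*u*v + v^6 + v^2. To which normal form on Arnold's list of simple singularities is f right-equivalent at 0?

A_{5}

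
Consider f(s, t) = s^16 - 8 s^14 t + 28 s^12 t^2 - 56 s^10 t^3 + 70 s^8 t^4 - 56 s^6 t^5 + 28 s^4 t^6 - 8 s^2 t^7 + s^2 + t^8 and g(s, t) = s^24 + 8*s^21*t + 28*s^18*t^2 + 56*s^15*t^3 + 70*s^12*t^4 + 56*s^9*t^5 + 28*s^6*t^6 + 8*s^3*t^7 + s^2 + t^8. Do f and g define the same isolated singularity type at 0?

Yes.

The Hessian of f at 0 is [[2, 0], [0, 0]] with rank 1, so corank 1. A Groebner basis of the Jacobian ideal J(f) in C{s,t} is {t^7, s}; counting standard monomials gives mu = 7. Corank 1: A-series; mu = 7 gives A_7. The Hessian of g at 0 is [[2, 0], [0, 0]] with rank 1, so corank 1. A Groebner basis of the Jacobian ideal J(g) in C{s,t} is {t^7, s}; counting standard monomials gives mu = 7. Corank 1: A-series; mu = 7 gives A_7. Both have type A_7, hence right-equivalent.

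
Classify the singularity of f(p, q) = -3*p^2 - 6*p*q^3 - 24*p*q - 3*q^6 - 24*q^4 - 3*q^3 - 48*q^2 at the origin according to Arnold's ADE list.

A_{2}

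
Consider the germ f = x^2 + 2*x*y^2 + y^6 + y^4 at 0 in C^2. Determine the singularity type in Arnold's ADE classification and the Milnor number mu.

Type A_5, Milnor number mu = 5.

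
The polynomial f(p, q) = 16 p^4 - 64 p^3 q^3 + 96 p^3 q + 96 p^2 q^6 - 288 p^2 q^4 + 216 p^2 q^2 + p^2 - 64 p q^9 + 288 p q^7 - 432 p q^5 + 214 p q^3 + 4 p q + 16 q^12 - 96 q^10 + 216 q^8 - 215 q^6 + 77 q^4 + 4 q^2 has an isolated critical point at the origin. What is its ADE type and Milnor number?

The Hessian of f at 0 has rank 1. Corank 1: A-series; mu = 3 gives A_3.

Type A3, Milnor number mu = 3.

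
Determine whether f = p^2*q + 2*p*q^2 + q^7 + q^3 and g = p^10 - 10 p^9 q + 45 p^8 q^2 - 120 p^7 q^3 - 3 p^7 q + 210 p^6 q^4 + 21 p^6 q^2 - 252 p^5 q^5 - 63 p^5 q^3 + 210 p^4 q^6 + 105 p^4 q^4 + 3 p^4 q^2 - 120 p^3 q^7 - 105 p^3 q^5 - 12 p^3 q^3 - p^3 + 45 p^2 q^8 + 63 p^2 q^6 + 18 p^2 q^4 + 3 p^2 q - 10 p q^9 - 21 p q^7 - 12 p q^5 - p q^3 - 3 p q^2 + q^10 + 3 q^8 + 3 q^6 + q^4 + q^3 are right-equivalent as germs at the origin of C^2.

The Hessian of f at 0 is [[0, 0], [0, 0]] with rank 0, so corank 2. A Groebner basis of the Jacobian ideal J(f) in C{p,q} is {p^2/7 + q^6 - q^2/7, p^3 + q^3, p*q + q^2}; counting standard monomials gives mu = 8. Corank 2; j^3 = q*(p + q)^2 has shape L^2 M (L != M), so D-series; mu = 8 gives D_8. The Hessian of g at 0 is [[0, 0], [0, 0]] with rank 0, so corank 2. A Groebner basis of the Jacobian ideal J(g) in C{p,q} is {p^3 - 3*p^2*q - 6*p^2 + 12*p*q - 6*q^2, 3*p^2 + p*q^2 - 6*p*q + 3*q^2, 3*p^2 - 6*p*q + q^3 + 3*q^2}; counting standard monomials gives mu = 7. Corank 2; j^3 = -(p - q)^3 is a perfect cube, so E-series; the 4-jet and mu = 7 give E_7. f is D_8 but g is E_7, hence not right-equivalent.

No.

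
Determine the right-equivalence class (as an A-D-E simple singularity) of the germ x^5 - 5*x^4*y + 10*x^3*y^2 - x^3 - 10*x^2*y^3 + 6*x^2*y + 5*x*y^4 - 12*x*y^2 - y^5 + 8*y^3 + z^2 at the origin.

E_{8}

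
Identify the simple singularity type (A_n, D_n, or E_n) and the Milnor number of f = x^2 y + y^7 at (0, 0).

Type D_{8}, Milnor number mu = 8.

The Hessian of f at 0 is [[0, 0], [0, 0]] with rank 0, so corank 2. A Groebner basis of the Jacobian ideal J(f) in C{x,y} is {x^2/7 + y^6, x^3, x*y}; counting standard monomials gives mu = 8. Corank 2; j^3 = x^2*y has shape L^2 M (L != M), so D-series; mu = 8 gives D_8.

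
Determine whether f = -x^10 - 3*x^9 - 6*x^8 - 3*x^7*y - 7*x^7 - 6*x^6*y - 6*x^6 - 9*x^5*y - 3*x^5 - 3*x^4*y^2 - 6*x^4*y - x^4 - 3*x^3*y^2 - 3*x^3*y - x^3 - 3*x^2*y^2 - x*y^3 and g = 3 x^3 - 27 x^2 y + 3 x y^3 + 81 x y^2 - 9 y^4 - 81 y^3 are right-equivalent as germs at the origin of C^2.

Yes.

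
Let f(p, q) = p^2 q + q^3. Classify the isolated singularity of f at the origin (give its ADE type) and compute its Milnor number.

Type D_4, Milnor number mu = 4.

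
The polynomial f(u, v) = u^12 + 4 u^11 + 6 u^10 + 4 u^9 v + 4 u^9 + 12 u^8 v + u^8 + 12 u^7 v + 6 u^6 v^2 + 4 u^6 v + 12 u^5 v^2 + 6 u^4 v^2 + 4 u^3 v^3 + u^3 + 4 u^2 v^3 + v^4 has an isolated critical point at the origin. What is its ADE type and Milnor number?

The Hessian of f at 0 has rank 0. Corank 2; j^3 = u^3 is a perfect cube, so E-series; the 4-jet and mu = 6 give E_6.

Type E6, Milnor number mu = 6.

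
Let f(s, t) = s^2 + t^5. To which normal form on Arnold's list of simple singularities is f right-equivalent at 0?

A_{4}

The Hessian of f at 0 has rank 1. Corank 1: A-series; mu = 4 gives A_4.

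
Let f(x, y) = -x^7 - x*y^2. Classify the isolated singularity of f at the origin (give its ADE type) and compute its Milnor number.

Type D_8, Milnor number mu = 8.

The Hessian of f at 0 is [[0, 0], [0, 0]] with rank 0, so corank 2. A Groebner basis of the Jacobian ideal J(f) in C{x,y} is {x^6 + y^2/7, y^3, x*y}; counting standard monomials gives mu = 8. Corank 2; j^3 = -x*y^2 has shape L^2 M (L != M), so D-series; mu = 8 gives D_8.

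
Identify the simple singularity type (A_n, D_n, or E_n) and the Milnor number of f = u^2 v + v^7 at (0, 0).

Type D8, Milnor number mu = 8.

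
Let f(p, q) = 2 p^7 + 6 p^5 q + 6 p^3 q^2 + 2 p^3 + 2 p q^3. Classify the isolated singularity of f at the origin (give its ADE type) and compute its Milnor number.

The Hessian of f at 0 has rank 0. Corank 2; j^3 = 2*p^3 is a perfect cube, so E-series; the 4-jet and mu = 7 give E_7.

Type E_{7}, Milnor number mu = 7.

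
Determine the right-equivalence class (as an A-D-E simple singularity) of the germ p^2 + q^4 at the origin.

The Hessian of f at 0 is [[2, 0], [0, 0]] with rank 1, so corank 1. A Groebner basis of the Jacobian ideal J(f) in C{p,q} is {q^3, p}; counting standard monomials gives mu = 3. Corank 1: A-series; mu = 3 gives A_3.

A3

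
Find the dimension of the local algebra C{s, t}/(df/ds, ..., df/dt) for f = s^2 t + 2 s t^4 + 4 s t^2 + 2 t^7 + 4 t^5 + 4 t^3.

The Hessian of f at 0 has rank 0. Corank 2; j^3 = t*(s + 2*t)^2 has shape L^2 M (L != M), so D-series; mu = 8 gives D_8.

8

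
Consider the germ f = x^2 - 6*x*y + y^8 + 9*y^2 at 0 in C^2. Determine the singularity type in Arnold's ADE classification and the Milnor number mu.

The Hessian of f at 0 is [[2, -6], [-6, 18]] with rank 1, so corank 1. A Groebner basis of the Jacobian ideal J(f) in C{x,y} is {y^7, x - 3*y}; counting standard monomials gives mu = 7. Corank 1: A-series; mu = 7 gives A_7.

Type A7, Milnor number mu = 7.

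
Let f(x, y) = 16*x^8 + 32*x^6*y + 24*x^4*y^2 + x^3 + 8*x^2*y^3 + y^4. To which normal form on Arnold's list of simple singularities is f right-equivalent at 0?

E_6

The Hessian of f at 0 is [[0, 0], [0, 0]] with rank 0, so corank 2. A Groebner basis of the Jacobian ideal J(f) in C{x,y} is {y^3, x^2}; counting standard monomials gives mu = 6. Corank 2; j^3 = x^3 is a perfect cube, so E-series; the 4-jet and mu = 6 give E_6.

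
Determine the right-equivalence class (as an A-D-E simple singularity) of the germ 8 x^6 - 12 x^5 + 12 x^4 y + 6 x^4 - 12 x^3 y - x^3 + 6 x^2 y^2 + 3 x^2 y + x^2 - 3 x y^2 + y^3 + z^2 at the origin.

A_{2}

The Hessian of f at 0 has rank 2. Corank 1: A-series; mu = 2 gives A_2.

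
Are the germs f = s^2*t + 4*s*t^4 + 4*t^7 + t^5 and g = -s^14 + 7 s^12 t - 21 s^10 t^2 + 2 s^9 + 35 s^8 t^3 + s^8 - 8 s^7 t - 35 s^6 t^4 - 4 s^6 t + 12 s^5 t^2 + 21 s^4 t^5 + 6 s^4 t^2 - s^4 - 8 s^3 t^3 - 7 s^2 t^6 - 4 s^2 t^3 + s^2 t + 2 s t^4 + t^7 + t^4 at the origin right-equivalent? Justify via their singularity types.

The Hessian of f at 0 is [[0, 0], [0, 0]] with rank 0, so corank 2. A Groebner basis of the Jacobian ideal J(f) in C{s,t} is {s*t/2 + t^4, s*t^2, s^2 - 5*s*t/2}; counting standard monomials gives mu = 6. Corank 2; j^3 = s^2*t has shape L^2 M (L != M), so D-series; mu = 6 gives D_6. The Hessian of g at 0 is [[0, 0], [0, 0]] with rank 0, so corank 2. A Groebner basis of the Jacobian ideal J(g) in C{s,t} is {s^3, s^2/4 + t^3, s*t}; counting standard monomials gives mu = 5. Corank 2; j^3 = s^2*t has shape L^2 M (L != M), so D-series; mu = 5 gives D_5. f is D_6 but g is D_5, hence not right-equivalent.

No.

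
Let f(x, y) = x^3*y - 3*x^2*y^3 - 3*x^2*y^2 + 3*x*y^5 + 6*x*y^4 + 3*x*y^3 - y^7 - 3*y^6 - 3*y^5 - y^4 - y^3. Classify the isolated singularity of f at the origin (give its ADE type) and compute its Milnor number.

The Hessian of f at 0 has rank 0. Corank 2; j^3 = -y^3 is a perfect cube, so E-series; the 4-jet and mu = 7 give E_7.

Type E_7, Milnor number mu = 7.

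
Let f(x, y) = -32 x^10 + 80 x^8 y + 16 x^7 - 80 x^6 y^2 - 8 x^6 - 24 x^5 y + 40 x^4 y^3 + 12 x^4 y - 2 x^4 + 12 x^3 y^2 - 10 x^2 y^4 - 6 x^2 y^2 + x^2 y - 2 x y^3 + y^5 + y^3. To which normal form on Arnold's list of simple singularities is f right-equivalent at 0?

D_4

The Hessian of f at 0 is [[0, 0], [0, 0]] with rank 0, so corank 2. A Groebner basis of the Jacobian ideal J(f) in C{x,y} is {y^3, x^2 + 3*y^2, x*y}; counting standard monomials gives mu = 4. Corank 2; j^3 = y*(x^2 + y^2) splits into three distinct lines over C (the quadratic factor has nonzero discriminant), so D_4.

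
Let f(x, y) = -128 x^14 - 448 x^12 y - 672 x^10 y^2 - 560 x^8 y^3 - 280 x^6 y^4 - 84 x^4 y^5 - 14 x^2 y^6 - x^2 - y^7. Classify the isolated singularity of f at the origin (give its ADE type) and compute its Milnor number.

Type A6, Milnor number mu = 6.

The Hessian of f at 0 has rank 1. Corank 1: A-series; mu = 6 gives A_6.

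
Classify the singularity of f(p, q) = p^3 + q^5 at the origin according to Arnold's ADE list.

E_{8}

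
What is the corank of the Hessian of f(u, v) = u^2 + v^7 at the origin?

Hessian at 0 has rank 1.

1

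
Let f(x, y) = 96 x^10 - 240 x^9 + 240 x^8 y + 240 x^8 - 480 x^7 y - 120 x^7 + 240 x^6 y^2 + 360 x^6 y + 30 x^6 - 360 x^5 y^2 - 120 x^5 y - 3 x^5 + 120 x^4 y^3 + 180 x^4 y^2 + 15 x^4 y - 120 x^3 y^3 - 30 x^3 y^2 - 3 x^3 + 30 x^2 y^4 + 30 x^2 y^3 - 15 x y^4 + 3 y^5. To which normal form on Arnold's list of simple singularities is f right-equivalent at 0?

E_{8}

The Hessian of f at 0 has rank 0. Corank 2; j^3 = -3*x^3 is a perfect cube, so E-series; the 5-jet and mu = 8 give E_8.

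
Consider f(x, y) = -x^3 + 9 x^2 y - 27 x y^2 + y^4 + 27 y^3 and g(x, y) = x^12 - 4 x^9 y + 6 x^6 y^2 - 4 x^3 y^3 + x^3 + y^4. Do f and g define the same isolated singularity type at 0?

Yes.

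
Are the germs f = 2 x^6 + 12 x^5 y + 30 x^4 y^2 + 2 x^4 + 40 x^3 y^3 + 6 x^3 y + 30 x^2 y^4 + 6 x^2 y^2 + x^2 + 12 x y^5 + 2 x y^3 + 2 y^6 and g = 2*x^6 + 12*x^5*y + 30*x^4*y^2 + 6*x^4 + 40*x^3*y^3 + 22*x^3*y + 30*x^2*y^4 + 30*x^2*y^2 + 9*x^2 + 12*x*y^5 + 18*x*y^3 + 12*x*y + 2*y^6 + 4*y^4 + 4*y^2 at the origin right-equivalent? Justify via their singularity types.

The Hessian of f at 0 has rank 1. Corank 1: A-series; mu = 5 gives A_5. The Hessian of g at 0 has rank 1. Corank 1: A-series; mu = 5 gives A_5. Both have type A_5, hence right-equivalent.

Yes.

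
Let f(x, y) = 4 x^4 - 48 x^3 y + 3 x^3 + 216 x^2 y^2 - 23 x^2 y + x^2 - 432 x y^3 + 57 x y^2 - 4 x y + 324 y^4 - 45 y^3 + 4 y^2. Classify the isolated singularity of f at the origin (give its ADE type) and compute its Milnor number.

Type A_2, Milnor number mu = 2.

The Hessian of f at 0 has rank 1. Corank 1: A-series; mu = 2 gives A_2.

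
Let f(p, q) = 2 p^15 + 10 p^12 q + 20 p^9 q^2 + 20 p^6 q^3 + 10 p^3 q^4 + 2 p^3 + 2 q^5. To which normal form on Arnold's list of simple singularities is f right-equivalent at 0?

E_{8}

The Hessian of f at 0 is [[0, 0], [0, 0]] with rank 0, so corank 2. A Groebner basis of the Jacobian ideal J(f) in C{p,q} is {q^4, p^2}; counting standard monomials gives mu = 8. Corank 2; j^3 = 2*p^3 is a perfect cube, so E-series; the 5-jet and mu = 8 give E_8.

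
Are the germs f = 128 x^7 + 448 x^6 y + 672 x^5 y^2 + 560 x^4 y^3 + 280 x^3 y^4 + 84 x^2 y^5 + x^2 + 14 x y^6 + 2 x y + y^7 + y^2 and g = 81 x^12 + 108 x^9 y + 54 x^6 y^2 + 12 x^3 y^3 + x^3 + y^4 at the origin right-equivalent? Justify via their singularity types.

The Hessian of f at 0 is [[2, 2], [2, 2]] with rank 1, so corank 1. A Groebner basis of the Jacobian ideal J(f) in C{x,y} is {y^6, x + y}; counting standard monomials gives mu = 6. Corank 1: A-series; mu = 6 gives A_6. The Hessian of g at 0 is [[0, 0], [0, 0]] with rank 0, so corank 2. A Groebner basis of the Jacobian ideal J(g) in C{x,y} is {y^3, x^2}; counting standard monomials gives mu = 6. Corank 2; j^3 = x^3 is a perfect cube, so E-series; the 4-jet and mu = 6 give E_6. f is A_6 but g is E_6, hence not right-equivalent.

No.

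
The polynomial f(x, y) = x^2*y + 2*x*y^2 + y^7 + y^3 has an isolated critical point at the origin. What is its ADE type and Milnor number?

Type D_{8}, Milnor number mu = 8.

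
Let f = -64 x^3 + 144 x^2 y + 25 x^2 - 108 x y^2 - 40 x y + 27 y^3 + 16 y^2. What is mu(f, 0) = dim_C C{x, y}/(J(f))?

2

The Hessian of f at 0 has rank 1. Corank 1: A-series; mu = 2 gives A_2.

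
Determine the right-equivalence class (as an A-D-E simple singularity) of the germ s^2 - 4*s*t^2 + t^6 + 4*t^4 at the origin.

The Hessian of f at 0 has rank 1. Corank 1: A-series; mu = 5 gives A_5.

A5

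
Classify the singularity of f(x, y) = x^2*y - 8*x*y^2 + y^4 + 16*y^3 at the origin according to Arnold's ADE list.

The Hessian of f at 0 has rank 0. Corank 2; j^3 = y*(x - 4*y)^2 has shape L^2 M (L != M), so D-series; mu = 5 gives D_5.

D_5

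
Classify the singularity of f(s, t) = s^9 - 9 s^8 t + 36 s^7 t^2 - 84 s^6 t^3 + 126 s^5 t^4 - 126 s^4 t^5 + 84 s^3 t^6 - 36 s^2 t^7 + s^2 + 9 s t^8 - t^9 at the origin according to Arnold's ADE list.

A_{8}

The Hessian of f at 0 has rank 1. Corank 1: A-series; mu = 8 gives A_8.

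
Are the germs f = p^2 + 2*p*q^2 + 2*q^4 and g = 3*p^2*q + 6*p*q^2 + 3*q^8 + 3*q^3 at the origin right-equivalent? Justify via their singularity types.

No.

The Hessian of f at 0 is [[2, 0], [0, 0]] with rank 1, so corank 1. A Groebner basis of the Jacobian ideal J(f) in C{p,q} is {p^2, p*q, p + q^2}; counting standard monomials gives mu = 3. Corank 1: A-series; mu = 3 gives A_3. The Hessian of g at 0 is [[0, 0], [0, 0]] with rank 0, so corank 2. A Groebner basis of the Jacobian ideal J(g) in C{p,q} is {p^2/8 + q^7 - q^2/8, p^3 + q^3, p*q + q^2}; counting standard monomials gives mu = 9. Corank 2; j^3 = 3*q*(p + q)^2 has shape L^2 M (L != M), so D-series; mu = 9 gives D_9. f is A_3 but g is D_9, hence not right-equivalent.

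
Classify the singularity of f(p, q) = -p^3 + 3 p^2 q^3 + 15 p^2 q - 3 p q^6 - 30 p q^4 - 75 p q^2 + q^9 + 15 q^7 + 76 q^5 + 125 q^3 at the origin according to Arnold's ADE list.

E_{8}

The Hessian of f at 0 has rank 0. Corank 2; j^3 = -(p - 5*q)^3 is a perfect cube, so E-series; the 5-jet and mu = 8 give E_8.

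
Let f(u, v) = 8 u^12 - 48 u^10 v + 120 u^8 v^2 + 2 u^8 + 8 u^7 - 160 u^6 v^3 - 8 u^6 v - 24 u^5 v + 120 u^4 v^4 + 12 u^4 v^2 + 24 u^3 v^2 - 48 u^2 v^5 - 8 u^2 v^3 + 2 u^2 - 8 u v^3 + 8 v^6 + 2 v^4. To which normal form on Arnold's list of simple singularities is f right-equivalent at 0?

The Hessian of f at 0 is [[4, 0], [0, 0]] with rank 1, so corank 1. A Groebner basis of the Jacobian ideal J(f) in C{u,v} is {v^3, u}; counting standard monomials gives mu = 3. Corank 1: A-series; mu = 3 gives A_3.

A_{3}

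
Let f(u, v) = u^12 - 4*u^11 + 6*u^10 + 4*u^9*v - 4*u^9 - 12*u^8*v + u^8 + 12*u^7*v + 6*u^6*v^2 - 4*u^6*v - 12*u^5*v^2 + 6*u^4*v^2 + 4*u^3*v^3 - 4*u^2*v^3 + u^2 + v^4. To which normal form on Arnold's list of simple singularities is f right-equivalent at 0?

The Hessian of f at 0 has rank 1. Corank 1: A-series; mu = 3 gives A_3.

A3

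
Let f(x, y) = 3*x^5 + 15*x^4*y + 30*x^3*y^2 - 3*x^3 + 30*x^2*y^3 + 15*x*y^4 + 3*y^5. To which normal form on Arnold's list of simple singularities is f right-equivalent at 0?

E_{8}

The Hessian of f at 0 is [[0, 0], [0, 0]] with rank 0, so corank 2. A Groebner basis of the Jacobian ideal J(f) in C{x,y} is {y^5, x*y^3 + y^4/4, x^2}; counting standard monomials gives mu = 8. Corank 2; j^3 = -3*x^3 is a perfect cube, so E-series; the 5-jet and mu = 8 give E_8.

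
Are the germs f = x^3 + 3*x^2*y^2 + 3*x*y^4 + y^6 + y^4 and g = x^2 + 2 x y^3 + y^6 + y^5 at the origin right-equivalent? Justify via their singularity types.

No.

The Hessian of f at 0 has rank 0. Corank 2; j^3 = x^3 is a perfect cube, so E-series; the 4-jet and mu = 6 give E_6. The Hessian of g at 0 has rank 1. Corank 1: A-series; mu = 4 gives A_4. f is E_6 but g is A_4, hence not right-equivalent.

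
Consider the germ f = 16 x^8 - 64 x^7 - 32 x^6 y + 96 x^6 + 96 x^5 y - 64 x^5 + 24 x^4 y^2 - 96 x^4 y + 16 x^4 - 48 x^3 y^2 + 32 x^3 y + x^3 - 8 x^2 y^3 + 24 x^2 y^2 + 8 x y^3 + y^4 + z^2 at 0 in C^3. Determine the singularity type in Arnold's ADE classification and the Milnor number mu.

The Hessian of f at 0 has rank 1. Corank 2; j^3 = x^3 is a perfect cube, so E-series; the 4-jet and mu = 6 give E_6.

Type E_6, Milnor number mu = 6.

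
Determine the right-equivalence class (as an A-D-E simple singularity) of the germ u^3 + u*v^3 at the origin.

E7

The Hessian of f at 0 has rank 0. Corank 2; j^3 = u^3 is a perfect cube, so E-series; the 4-jet and mu = 7 give E_7.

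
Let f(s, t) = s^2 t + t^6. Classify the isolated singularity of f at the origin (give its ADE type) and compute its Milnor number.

Type D7, Milnor number mu = 7.

The Hessian of f at 0 has rank 0. Corank 2; j^3 = s^2*t has shape L^2 M (L != M), so D-series; mu = 7 gives D_7.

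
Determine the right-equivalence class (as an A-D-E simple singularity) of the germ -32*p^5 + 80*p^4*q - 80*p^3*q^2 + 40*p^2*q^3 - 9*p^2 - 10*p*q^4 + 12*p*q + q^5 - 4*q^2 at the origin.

A4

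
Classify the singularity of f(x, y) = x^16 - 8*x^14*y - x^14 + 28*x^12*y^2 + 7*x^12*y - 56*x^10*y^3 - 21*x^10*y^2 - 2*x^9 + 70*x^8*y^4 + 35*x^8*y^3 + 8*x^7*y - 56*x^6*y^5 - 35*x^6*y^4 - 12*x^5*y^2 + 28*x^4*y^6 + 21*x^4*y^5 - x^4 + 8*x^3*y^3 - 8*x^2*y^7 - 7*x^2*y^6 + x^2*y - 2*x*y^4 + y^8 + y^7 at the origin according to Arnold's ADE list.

D_9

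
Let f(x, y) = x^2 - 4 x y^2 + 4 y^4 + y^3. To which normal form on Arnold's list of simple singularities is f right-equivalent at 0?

A_2

The Hessian of f at 0 is [[2, 0], [0, 0]] with rank 1, so corank 1. A Groebner basis of the Jacobian ideal J(f) in C{x,y} is {y^2, x}; counting standard monomials gives mu = 2. Corank 1: A-series; mu = 2 gives A_2.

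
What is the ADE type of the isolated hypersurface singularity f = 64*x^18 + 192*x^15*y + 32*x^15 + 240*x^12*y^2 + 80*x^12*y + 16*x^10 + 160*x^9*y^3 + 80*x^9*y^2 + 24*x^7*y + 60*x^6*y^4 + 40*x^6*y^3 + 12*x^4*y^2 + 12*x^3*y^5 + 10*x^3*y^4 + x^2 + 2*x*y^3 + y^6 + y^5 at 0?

A_4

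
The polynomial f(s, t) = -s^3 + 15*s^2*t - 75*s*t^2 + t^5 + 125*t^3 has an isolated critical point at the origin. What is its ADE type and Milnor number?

The Hessian of f at 0 has rank 0. Corank 2; j^3 = -(s - 5*t)^3 is a perfect cube, so E-series; the 5-jet and mu = 8 give E_8.

Type E_{8}, Milnor number mu = 8.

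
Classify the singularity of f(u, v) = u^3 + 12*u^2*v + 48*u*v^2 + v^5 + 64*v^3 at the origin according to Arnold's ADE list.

E_{8}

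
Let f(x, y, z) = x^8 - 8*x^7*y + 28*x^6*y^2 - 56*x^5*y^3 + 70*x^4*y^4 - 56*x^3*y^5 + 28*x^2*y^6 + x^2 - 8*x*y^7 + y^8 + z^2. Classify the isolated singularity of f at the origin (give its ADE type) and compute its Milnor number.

Type A_{7}, Milnor number mu = 7.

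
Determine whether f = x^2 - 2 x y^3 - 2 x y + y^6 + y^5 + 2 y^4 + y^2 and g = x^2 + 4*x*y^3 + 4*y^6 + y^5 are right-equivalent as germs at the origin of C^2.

Yes.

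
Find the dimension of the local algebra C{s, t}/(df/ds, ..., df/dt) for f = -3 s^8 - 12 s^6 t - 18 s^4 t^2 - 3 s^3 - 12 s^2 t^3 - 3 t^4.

The Hessian of f at 0 has rank 0. Corank 2; j^3 = -3*s^3 is a perfect cube, so E-series; the 4-jet and mu = 6 give E_6.

6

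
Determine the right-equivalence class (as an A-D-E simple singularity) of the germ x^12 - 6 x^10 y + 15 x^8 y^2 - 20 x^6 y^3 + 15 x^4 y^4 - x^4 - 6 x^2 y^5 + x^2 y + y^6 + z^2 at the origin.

The Hessian of f at 0 has rank 1. Corank 2; j^3 = x^2*y has shape L^2 M (L != M), so D-series; mu = 7 gives D_7.

D_7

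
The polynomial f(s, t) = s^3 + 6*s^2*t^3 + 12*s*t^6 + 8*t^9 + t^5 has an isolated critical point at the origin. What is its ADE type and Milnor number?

Type E_{8}, Milnor number mu = 8.

The Hessian of f at 0 is [[0, 0], [0, 0]] with rank 0, so corank 2. A Groebner basis of the Jacobian ideal J(f) in C{s,t} is {s^2/4 + s*t^3, t^4, s^3, s^2*t}; counting standard monomials gives mu = 8. Corank 2; j^3 = s^3 is a perfect cube, so E-series; the 5-jet and mu = 8 give E_8.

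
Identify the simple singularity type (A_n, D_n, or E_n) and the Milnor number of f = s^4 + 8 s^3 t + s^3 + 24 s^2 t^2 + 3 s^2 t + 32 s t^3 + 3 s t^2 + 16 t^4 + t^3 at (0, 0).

The Hessian of f at 0 has rank 0. Corank 2; j^3 = (s + t)^3 is a perfect cube, so E-series; the 4-jet and mu = 6 give E_6.

Type E6, Milnor number mu = 6.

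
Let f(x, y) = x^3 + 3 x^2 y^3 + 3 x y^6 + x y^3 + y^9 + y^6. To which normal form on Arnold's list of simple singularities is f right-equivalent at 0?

E_7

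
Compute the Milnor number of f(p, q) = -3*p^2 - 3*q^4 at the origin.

The Hessian of f at 0 has rank 1. Corank 1: A-series; mu = 3 gives A_3.

3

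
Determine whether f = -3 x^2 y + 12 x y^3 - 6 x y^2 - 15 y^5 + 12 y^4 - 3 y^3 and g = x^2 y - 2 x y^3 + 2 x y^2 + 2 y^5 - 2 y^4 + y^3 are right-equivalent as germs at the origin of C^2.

Yes.

The Hessian of f at 0 is [[0, 0], [0, 0]] with rank 0, so corank 2. A Groebner basis of the Jacobian ideal J(f) in C{x,y} is {x^3 + 6*x^2 + 25*x*y/2 + 13*y^2/2, x^2*y - 4*x^2 - 17*x*y/2 - 9*y^2/2, 2*x^2 + x*y^2 + 9*x*y/2 + 5*y^2/2, -x*y/2 + y^3 - y^2/2}; counting standard monomials gives mu = 6. Corank 2; j^3 = -3*y*(x + y)^2 has shape L^2 M (L != M), so D-series; mu = 6 gives D_6. The Hessian of g at 0 is [[0, 0], [0, 0]] with rank 0, so corank 2. A Groebner basis of the Jacobian ideal J(g) in C{x,y} is {x^3 + 3*x^2/4 + 5*x*y/2 + 7*y^2/4, x^2*y - x^2/2 - 2*x*y - 3*y^2/2, x^2/4 + x*y^2 + 3*x*y/2 + 5*y^2/4, -x*y + y^3 - y^2}; counting standard monomials gives mu = 6. Corank 2; j^3 = y*(x + y)^2 has shape L^2 M (L != M), so D-series; mu = 6 gives D_6. Both have type D_6, hence right-equivalent.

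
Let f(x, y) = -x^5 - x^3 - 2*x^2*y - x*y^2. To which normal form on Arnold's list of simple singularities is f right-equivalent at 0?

The Hessian of f at 0 has rank 0. Corank 2; j^3 = -x*(x + y)^2 has shape L^2 M (L != M), so D-series; mu = 6 gives D_6.

D_{6}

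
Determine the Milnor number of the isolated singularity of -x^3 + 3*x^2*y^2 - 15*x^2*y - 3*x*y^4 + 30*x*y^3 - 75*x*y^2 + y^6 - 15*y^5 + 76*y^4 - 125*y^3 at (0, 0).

6

The Hessian of f at 0 is [[0, 0], [0, 0]] with rank 0, so corank 2. A Groebner basis of the Jacobian ideal J(f) in C{x,y} is {x^3 - 75*x^2/2 - 375*x*y - 1875*y^2/2, x^2*y + 5*x^2 + 50*x*y + 125*y^2, -x^2/2 + x*y^2 - 5*x*y - 25*y^2/2, y^3}; counting standard monomials gives mu = 6. Corank 2; j^3 = -(x + 5*y)^3 is a perfect cube, so E-series; the 4-jet and mu = 6 give E_6.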